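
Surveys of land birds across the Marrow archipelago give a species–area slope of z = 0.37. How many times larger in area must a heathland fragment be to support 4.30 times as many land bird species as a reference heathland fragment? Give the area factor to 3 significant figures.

51.5

(A₂/A₁)^0.37 = 4.3, so A₂/A₁ = 4.3^(1/0.37) = 4.3^2.703
ln(A₂/A₁) = ln 4.3 / 0.37 = 1.4586 / 0.37 = 3.9422
A₂/A₁ = e^3.9422 ≈ 51.53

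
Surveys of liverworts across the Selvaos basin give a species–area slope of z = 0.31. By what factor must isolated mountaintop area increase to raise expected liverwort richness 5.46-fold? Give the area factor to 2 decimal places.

238.80

(A₂/A₁)^0.31 = 5.46, so A₂/A₁ = 5.46^(1/0.31) = 5.46^3.226
ln(A₂/A₁) = ln 5.46 / 0.31 = 1.6974 / 0.31 = 5.4756
A₂/A₁ = e^5.4756 ≈ 238.8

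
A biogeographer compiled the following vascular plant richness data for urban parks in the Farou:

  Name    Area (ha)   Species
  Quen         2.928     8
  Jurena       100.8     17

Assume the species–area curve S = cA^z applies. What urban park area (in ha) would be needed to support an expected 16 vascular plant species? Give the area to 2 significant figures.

76 ha

z = ln(17/8) / ln(100.8/2.928) = 0.7538 / 3.5388 = 0.2130
c = 8 / 2.928^0.2130 = 8 / 1.257 = 6.364
A = (16/6.364)^(1/0.2130) ⇒ ln A = ln(2.514)/0.2130 = 4.3285
A = e^4.3285 ≈ 75.83 ha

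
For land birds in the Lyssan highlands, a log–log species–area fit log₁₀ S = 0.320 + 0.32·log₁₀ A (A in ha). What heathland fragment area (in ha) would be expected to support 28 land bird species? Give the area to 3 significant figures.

3330 ha

28 = 2.089 × A^0.32  ⇒  A^0.32 = 28/2.089 = 13.4
ln A = ln(13.4) / 0.32 = 2.5954 / 0.32 = 8.1106
A = e^8.1106 ≈ 3329 ha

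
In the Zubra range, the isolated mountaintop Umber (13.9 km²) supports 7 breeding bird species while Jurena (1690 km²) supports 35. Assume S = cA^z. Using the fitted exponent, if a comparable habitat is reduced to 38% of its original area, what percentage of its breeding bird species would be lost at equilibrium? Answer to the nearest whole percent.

28%

z = ln(35/7) / ln(1690/13.9) = 1.6094 / 4.8006 = 0.3353
S_new/S_old = (A_new/A_old)^z = 0.38^0.3353 = exp(0.3353 × -0.9676) = 0.723
Fraction lost = 1 − 0.723 = 0.277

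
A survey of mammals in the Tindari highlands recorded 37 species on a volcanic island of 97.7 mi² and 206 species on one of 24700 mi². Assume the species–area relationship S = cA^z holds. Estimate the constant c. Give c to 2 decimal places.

8.93

z = ln(S₂/S₁) / ln(A₂/A₁) = ln(206/37) / ln(24700/97.7) = 1.7170 / 5.5327 = 0.3103
c = S₁ / A₁^z = 37 / 97.7^0.3103 = 37 / 4.145 = 8.926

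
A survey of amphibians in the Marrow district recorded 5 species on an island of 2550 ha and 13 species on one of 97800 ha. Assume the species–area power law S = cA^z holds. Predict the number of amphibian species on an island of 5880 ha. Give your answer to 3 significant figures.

z = ln(13/5) / ln(97800/2550) = 0.9555 / 3.6468 = 0.2620
c = 5 / 2550^0.2620 = 5 / 7.808 = 0.6404
S₃ = 0.6404 × 5880^0.2620 = 0.6404 × 9.719 ≈ 6.224

6.22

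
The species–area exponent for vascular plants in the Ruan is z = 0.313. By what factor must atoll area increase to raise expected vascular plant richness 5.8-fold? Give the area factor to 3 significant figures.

(A₂/A₁)^0.313 = 5.8, so A₂/A₁ = 5.8^(1/0.313) = 5.8^3.195
ln(A₂/A₁) = ln 5.8 / 0.313 = 1.7579 / 0.313 = 5.6162
A₂/A₁ = e^5.6162 ≈ 274.8

275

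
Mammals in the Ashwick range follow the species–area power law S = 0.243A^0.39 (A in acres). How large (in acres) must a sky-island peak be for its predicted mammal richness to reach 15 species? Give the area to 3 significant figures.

39000 acres

15 = 0.243 × A^0.39  ⇒  A^0.39 = 15/0.243 = 61.73
ln A = ln(61.73) / 0.39 = 4.1227 / 0.39 = 10.5711
A = e^10.5711 ≈ 38993 acres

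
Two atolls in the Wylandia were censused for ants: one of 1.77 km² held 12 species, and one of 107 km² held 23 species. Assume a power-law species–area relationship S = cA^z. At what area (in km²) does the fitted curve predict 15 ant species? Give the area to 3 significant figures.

z = ln(23/12) / ln(107/1.77) = 0.6506 / 4.1018 = 0.1586
c = 12 / 1.77^0.1586 = 12 / 1.095 = 10.96
A = (15/10.96)^(1/0.1586) ⇒ ln A = ln(1.368)/0.1586 = 1.9779
A = e^1.9779 ≈ 7.227 km²

7.23 km²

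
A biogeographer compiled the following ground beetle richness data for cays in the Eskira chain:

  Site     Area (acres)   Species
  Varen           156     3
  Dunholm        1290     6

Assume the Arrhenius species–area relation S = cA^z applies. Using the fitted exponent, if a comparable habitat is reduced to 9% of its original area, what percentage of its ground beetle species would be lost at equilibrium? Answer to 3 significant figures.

54.6%

z = ln(6/3) / ln(1290/156) = 0.6931 / 2.1125 = 0.3281
S_new/S_old = (A_new/A_old)^z = 0.09^0.3281 = exp(0.3281 × -2.4079) = 0.4538
Fraction lost = 1 − 0.4538 = 0.5462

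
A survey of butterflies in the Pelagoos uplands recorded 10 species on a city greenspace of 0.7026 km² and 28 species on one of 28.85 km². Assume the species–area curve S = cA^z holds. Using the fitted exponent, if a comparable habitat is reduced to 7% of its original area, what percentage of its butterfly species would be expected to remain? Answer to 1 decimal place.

z = ln(28/10) / ln(28.85/0.7026) = 1.0296 / 3.7151 = 0.2771
S_new/S_old = (A_new/A_old)^z = 0.07^0.2771 = exp(0.2771 × -2.6593) = 0.4785

47.9%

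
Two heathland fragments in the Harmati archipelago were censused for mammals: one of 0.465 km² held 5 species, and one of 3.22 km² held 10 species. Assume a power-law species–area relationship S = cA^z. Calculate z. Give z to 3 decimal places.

Taking logs: ln S = ln c + z ln A, so z = (ln S₂ − ln S₁)/(ln A₂ − ln A₁).
z = ln(10/5) / ln(3.22/0.465) = ln(2) / ln(6.925) = 0.6931 / 1.9351 = 0.3582

0.358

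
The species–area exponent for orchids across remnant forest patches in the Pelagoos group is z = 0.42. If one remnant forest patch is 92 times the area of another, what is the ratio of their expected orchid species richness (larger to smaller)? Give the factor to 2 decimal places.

6.68

S₂/S₁ = (A₂/A₁)^z = 92^0.42
ln(S₂/S₁) = 0.42 × ln 92 = 0.42 × 4.5218 = 1.8992
S₂/S₁ = e^1.8992 ≈ 6.68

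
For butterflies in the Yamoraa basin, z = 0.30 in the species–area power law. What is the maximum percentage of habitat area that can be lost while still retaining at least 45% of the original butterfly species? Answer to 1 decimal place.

Need (A_new/A_old)^0.3 = 0.45, so A_new/A_old = 0.45^(1/0.3) = 0.45^3.333
ln(A_new/A_old) = ln 0.45 / 0.3 = -0.7985 / 0.3 = -2.6617
A_new/A_old = e^-2.6617 ≈ 0.06983
Fraction that can be lost = 1 − 0.06983 = 0.9302

93.0%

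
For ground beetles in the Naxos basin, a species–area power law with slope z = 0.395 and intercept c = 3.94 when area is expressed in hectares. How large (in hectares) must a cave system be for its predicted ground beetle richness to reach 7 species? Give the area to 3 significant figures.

4.28 hectares

7 = 3.94 × A^0.395  ⇒  A^0.395 = 7/3.94 = 1.777
ln A = ln(1.777) / 0.395 = 0.5747 / 0.395 = 1.4550
A = e^1.4550 ≈ 4.285 hectares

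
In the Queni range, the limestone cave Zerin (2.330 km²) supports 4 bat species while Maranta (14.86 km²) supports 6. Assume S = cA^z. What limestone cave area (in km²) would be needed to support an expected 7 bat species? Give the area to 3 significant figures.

z = ln(6/4) / ln(14.86/2.33) = 0.4055 / 1.8528 = 0.2188
c = 4 / 2.33^0.2188 = 4 / 1.203 = 3.324
A = (7/3.324)^(1/0.2188) ⇒ ln A = ln(2.106)/0.2188 = 3.4031
A = e^3.4031 ≈ 30.06 km²

30.1 km²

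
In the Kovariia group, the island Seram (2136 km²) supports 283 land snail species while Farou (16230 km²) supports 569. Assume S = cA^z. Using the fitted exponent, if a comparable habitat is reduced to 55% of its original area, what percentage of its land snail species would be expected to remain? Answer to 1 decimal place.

z = ln(569/283) / ln(16230/2136) = 0.6984 / 2.0279 = 0.3444
S_new/S_old = (A_new/A_old)^z = 0.55^0.3444 = exp(0.3444 × -0.5978) = 0.8139

81.4%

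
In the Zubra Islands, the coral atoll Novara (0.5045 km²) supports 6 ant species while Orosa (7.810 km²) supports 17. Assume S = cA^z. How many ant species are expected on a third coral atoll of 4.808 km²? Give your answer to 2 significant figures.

z = ln(17/6) / ln(7.81/0.5045) = 1.0415 / 2.7396 = 0.3801
c = 6 / 0.5045^0.3801 = 6 / 0.771 = 7.782
S₃ = 7.782 × 4.808^0.3801 = 7.782 × 1.817 ≈ 14.14

14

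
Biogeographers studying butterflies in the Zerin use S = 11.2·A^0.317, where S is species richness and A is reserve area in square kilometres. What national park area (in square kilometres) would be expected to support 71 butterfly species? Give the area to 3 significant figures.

71 = 11.2 × A^0.317  ⇒  A^0.317 = 71/11.2 = 6.339
ln A = ln(6.339) / 0.317 = 1.8468 / 0.317 = 5.8258
A = e^5.8258 ≈ 338.9 square kilometres

339 square kilometres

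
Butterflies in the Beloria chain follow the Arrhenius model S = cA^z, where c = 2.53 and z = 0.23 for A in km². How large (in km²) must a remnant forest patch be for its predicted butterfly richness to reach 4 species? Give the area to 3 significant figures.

7.33 km²

4 = 2.53 × A^0.23  ⇒  A^0.23 = 4/2.53 = 1.581
ln A = ln(1.581) / 0.23 = 0.4581 / 0.23 = 1.9916
A = e^1.9916 ≈ 7.327 km²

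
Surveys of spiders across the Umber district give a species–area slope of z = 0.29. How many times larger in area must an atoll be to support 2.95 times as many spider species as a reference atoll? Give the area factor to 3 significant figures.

(A₂/A₁)^0.29 = 2.95, so A₂/A₁ = 2.95^(1/0.29) = 2.95^3.448
ln(A₂/A₁) = ln 2.95 / 0.29 = 1.0818 / 0.29 = 3.7304
A₂/A₁ = e^3.7304 ≈ 41.69

41.7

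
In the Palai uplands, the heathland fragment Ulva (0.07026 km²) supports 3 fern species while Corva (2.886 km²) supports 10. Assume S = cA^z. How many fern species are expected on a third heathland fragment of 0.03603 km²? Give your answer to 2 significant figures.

2.4

z = ln(10/3) / ln(2.886/0.07026) = 1.2040 / 3.7154 = 0.3240
c = 3 / 0.07026^0.3240 = 3 / 0.4229 = 7.093
S₃ = 7.093 × 0.03603^0.3240 = 7.093 × 0.3406 ≈ 2.416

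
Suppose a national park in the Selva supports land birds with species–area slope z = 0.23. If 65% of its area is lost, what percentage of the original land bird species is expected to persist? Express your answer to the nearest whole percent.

S_new/S_old = (A_new/A_old)^z = 0.35^0.23
= exp(0.23 × ln 0.35) = exp(0.23 × -1.0498) = exp(-0.2415) ≈ 0.7855

79%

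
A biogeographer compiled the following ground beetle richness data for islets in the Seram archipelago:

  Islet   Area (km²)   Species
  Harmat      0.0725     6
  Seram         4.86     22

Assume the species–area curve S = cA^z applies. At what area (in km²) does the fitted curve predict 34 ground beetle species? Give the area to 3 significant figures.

19.9 km²

z = ln(22/6) / ln(4.86/0.0725) = 1.2993 / 4.2052 = 0.3090
c = 6 / 0.0725^0.3090 = 6 / 0.4445 = 13.5
A = (34/13.5)^(1/0.3090) ⇒ ln A = ln(2.519)/0.3090 = 2.9900
A = e^2.9900 ≈ 19.89 km²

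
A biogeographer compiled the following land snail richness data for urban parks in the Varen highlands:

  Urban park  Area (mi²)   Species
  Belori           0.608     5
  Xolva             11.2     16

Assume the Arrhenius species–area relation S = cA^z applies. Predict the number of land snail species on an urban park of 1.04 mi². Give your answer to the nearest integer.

6

z = ln(16/5) / ln(11.2/0.608) = 1.1632 / 2.9135 = 0.3992
c = 5 / 0.608^0.3992 = 5 / 0.8198 = 6.099
S₃ = 6.099 × 1.04^0.3992 = 6.099 × 1.016 ≈ 6.195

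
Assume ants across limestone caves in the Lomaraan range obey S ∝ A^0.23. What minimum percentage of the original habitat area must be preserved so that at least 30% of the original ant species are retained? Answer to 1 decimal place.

0.5%

Need (A_new/A_old)^0.23 = 0.3, so A_new/A_old = 0.3^(1/0.23) = 0.3^4.348
ln(A_new/A_old) = ln 0.3 / 0.23 = -1.2040 / 0.23 = -5.2347
A_new/A_old = e^-5.2347 ≈ 0.005329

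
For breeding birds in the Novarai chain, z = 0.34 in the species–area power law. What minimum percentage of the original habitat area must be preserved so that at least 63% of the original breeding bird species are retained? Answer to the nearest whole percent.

Need (A_new/A_old)^0.34 = 0.63, so A_new/A_old = 0.63^(1/0.34) = 0.63^2.941
ln(A_new/A_old) = ln 0.63 / 0.34 = -0.4620 / 0.34 = -1.3589
A_new/A_old = e^-1.3589 ≈ 0.2569

26%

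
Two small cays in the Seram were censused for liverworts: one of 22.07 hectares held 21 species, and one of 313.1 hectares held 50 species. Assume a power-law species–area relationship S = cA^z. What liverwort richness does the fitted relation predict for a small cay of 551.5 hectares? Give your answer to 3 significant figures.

60.2

z = ln(50/21) / ln(313.1/22.07) = 0.8675 / 2.6523 = 0.3271
c = 21 / 22.07^0.3271 = 21 / 2.751 = 7.633
S₃ = 7.633 × 551.5^0.3271 = 7.633 × 7.883 ≈ 60.17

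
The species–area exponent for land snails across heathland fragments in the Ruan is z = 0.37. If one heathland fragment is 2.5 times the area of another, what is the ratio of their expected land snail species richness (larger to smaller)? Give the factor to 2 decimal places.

S₂/S₁ = (A₂/A₁)^z = 2.5^0.37
ln(S₂/S₁) = 0.37 × ln 2.5 = 0.37 × 0.9163 = 0.3390
S₂/S₁ = e^0.3390 ≈ 1.404

1.40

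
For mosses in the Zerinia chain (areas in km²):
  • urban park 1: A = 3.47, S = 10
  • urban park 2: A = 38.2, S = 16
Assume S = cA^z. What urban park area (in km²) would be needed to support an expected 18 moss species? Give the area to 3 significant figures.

z = ln(16/10) / ln(38.2/3.47) = 0.4700 / 2.3987 = 0.1959
c = 10 / 3.47^0.1959 = 10 / 1.276 = 7.837
A = (18/7.837)^(1/0.1959) ⇒ ln A = ln(2.297)/0.1959 = 4.2439
A = e^4.2439 ≈ 69.68 km²

69.7 km²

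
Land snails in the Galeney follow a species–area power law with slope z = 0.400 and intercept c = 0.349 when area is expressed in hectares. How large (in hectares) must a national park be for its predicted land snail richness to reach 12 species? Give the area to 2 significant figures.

12 = 0.349 × A^0.4  ⇒  A^0.4 = 12/0.349 = 34.38
ln A = ln(34.38) / 0.4 = 3.5376 / 0.4 = 8.8440
A = e^8.8440 ≈ 6932 hectares

6900 hectares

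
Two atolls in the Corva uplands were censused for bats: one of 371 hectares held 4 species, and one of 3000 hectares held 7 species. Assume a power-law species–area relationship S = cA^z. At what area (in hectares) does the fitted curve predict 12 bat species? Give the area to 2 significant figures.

z = ln(7/4) / ln(3000/371) = 0.5596 / 2.0902 = 0.2677
c = 4 / 371^0.2677 = 4 / 4.874 = 0.8206
A = (12/0.8206)^(1/0.2677) ⇒ ln A = ln(14.62)/0.2677 = 10.0195
A = e^10.0195 ≈ 22461 hectares

22000 hectares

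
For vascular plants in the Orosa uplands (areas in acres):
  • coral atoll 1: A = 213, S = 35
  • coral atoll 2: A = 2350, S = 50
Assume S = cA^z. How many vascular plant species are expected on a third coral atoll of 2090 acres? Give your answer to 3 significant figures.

z = ln(50/35) / ln(2350/213) = 0.3567 / 2.4009 = 0.1486
c = 35 / 213^0.1486 = 35 / 2.218 = 15.78
S₃ = 15.78 × 2090^0.1486 = 15.78 × 3.113 ≈ 49.14

49.1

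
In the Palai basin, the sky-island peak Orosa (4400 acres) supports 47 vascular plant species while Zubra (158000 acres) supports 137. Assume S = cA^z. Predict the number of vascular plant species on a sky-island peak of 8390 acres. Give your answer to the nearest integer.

57

z = ln(137/47) / ln(158000/4400) = 1.0698 / 3.5810 = 0.2988
c = 47 / 4400^0.2988 = 47 / 12.26 = 3.834
S₃ = 3.834 × 8390^0.2988 = 3.834 × 14.87 ≈ 57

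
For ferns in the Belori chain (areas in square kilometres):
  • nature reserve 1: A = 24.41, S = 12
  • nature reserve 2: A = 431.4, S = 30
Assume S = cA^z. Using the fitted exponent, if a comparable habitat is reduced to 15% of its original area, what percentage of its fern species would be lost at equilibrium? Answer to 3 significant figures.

45.4%

z = ln(30/12) / ln(431.4/24.41) = 0.9163 / 2.8720 = 0.3190
S_new/S_old = (A_new/A_old)^z = 0.15^0.3190 = exp(0.3190 × -1.8971) = 0.5459
Fraction lost = 1 − 0.5459 = 0.4541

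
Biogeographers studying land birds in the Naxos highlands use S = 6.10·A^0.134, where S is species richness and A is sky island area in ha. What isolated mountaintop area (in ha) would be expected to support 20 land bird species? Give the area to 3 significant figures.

7060 ha

20 = 6.1 × A^0.134  ⇒  A^0.134 = 20/6.1 = 3.279
ln A = ln(3.279) / 0.134 = 1.1874 / 0.134 = 8.8615
A = e^8.8615 ≈ 7055 ha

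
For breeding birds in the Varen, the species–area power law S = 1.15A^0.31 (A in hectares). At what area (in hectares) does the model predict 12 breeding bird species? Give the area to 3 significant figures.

1930 hectares

12 = 1.15 × A^0.31  ⇒  A^0.31 = 12/1.15 = 10.43
ln A = ln(10.43) / 0.31 = 2.3451 / 0.31 = 7.5650
A = e^7.5650 ≈ 1929 hectares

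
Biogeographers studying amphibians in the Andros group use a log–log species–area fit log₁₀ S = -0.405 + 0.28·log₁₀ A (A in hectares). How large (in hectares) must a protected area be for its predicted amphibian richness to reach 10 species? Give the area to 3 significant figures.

10 = 0.3936 × A^0.28  ⇒  A^0.28 = 10/0.3936 = 25.41
ln A = ln(25.41) / 0.28 = 3.2351 / 0.28 = 11.5540
A = e^11.5540 ≈ 104197 hectares

104000 hectares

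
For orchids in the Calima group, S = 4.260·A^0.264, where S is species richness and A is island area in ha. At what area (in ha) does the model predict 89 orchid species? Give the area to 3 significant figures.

100000 ha

89 = 4.26 × A^0.264  ⇒  A^0.264 = 89/4.26 = 20.89
ln A = ln(20.89) / 0.264 = 3.0394 / 0.264 = 11.5128
A = e^11.5128 ≈ 99983 ha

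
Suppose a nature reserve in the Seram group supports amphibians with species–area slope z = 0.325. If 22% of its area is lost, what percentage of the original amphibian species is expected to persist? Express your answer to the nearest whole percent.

S_new/S_old = (A_new/A_old)^z = 0.78^0.325
= exp(0.325 × ln 0.78) = exp(0.325 × -0.2485) = exp(-0.0807) ≈ 0.9224

92%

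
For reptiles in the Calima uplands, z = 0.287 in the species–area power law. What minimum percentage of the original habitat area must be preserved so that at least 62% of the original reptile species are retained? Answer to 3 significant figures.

Need (A_new/A_old)^0.287 = 0.62, so A_new/A_old = 0.62^(1/0.287) = 0.62^3.484
ln(A_new/A_old) = ln 0.62 / 0.287 = -0.4780 / 0.287 = -1.6656
A_new/A_old = e^-1.6656 ≈ 0.1891

18.9%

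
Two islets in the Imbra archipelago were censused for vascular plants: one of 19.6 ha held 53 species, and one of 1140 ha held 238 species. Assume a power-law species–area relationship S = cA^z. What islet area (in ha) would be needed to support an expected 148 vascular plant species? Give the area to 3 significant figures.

315 ha

z = ln(238/53) / ln(1140/19.6) = 1.5020 / 4.0633 = 0.3696
c = 53 / 19.6^0.3696 = 53 / 3.004 = 17.64
A = (148/17.64)^(1/0.3696) ⇒ ln A = ln(8.388)/0.3696 = 5.7536
A = e^5.7536 ≈ 315.3 ha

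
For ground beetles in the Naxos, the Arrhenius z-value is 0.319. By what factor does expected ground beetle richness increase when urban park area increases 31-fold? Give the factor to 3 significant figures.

S₂/S₁ = (A₂/A₁)^z = 31^0.319
ln(S₂/S₁) = 0.319 × ln 31 = 0.319 × 3.4340 = 1.0954
S₂/S₁ = e^1.0954 ≈ 2.991

2.99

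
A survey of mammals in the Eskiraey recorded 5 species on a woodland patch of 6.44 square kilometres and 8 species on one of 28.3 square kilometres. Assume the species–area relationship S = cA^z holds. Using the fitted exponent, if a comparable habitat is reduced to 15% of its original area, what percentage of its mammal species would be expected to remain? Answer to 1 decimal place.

z = ln(8/5) / ln(28.3/6.44) = 0.4700 / 1.4803 = 0.3175
S_new/S_old = (A_new/A_old)^z = 0.15^0.3175 = exp(0.3175 × -1.8971) = 0.5475

54.8%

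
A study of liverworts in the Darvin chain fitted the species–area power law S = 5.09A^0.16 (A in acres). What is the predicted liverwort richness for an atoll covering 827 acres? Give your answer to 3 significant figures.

14.9

S = 5.09 × 827^0.16
ln S = ln 5.09 + 0.16 × ln 827 = 1.6273 + 0.16 × 6.7178 = 2.7021
S = e^2.7021 ≈ 14.91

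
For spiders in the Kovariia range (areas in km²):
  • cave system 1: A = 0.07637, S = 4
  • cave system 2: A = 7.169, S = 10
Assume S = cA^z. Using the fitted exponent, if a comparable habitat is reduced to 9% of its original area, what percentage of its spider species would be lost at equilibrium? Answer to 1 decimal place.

z = ln(10/4) / ln(7.169/0.07637) = 0.9163 / 4.5419 = 0.2017
S_new/S_old = (A_new/A_old)^z = 0.09^0.2017 = exp(0.2017 × -2.4079) = 0.6152
Fraction lost = 1 − 0.6152 = 0.3848

38.5%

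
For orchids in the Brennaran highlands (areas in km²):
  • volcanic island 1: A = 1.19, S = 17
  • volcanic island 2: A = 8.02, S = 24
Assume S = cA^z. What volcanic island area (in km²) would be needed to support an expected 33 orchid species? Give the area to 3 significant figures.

46.7 km²

z = ln(24/17) / ln(8.02/1.19) = 0.3448 / 1.9080 = 0.1807
c = 17 / 1.19^0.1807 = 17 / 1.032 = 16.47
A = (33/16.47)^(1/0.1807) ⇒ ln A = ln(2.003)/0.1807 = 3.8439
A = e^3.8439 ≈ 46.71 km²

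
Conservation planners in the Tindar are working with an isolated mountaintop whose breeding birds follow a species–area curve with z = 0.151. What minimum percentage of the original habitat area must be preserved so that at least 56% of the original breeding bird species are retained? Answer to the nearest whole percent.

Need (A_new/A_old)^0.151 = 0.56, so A_new/A_old = 0.56^(1/0.151) = 0.56^6.623
ln(A_new/A_old) = ln 0.56 / 0.151 = -0.5798 / 0.151 = -3.8399
A_new/A_old = e^-3.8399 ≈ 0.0215

2%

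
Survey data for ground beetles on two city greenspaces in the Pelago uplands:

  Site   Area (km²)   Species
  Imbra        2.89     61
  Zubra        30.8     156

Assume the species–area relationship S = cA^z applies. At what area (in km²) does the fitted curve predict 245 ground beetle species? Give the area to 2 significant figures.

z = ln(156/61) / ln(30.8/2.89) = 0.9390 / 2.3663 = 0.3968
c = 61 / 2.89^0.3968 = 61 / 1.524 = 40.03
A = (245/40.03)^(1/0.3968) ⇒ ln A = ln(6.12)/0.3968 = 4.5651
A = e^4.5651 ≈ 96.07 km²

96 km²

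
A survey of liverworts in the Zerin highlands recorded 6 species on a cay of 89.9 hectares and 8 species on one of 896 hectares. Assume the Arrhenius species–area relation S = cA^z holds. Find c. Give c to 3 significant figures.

z = ln(S₂/S₁) / ln(A₂/A₁) = ln(8/6) / ln(896/89.9) = 0.2877 / 2.2992 = 0.1251
c = S₁ / A₁^z = 6 / 89.9^0.1251 = 6 / 1.756 = 3.417

3.42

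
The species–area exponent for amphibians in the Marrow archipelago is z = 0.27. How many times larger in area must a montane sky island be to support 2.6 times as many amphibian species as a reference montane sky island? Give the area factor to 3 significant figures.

(A₂/A₁)^0.27 = 2.6, so A₂/A₁ = 2.6^(1/0.27) = 2.6^3.704
ln(A₂/A₁) = ln 2.6 / 0.27 = 0.9555 / 0.27 = 3.5389
A₂/A₁ = e^3.5389 ≈ 34.43

34.4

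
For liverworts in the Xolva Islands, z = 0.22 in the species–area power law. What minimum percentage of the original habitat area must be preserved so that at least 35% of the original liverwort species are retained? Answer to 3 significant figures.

Need (A_new/A_old)^0.22 = 0.35, so A_new/A_old = 0.35^(1/0.22) = 0.35^4.545
ln(A_new/A_old) = ln 0.35 / 0.22 = -1.0498 / 0.22 = -4.7719
A_new/A_old = e^-4.7719 ≈ 0.008464

0.846%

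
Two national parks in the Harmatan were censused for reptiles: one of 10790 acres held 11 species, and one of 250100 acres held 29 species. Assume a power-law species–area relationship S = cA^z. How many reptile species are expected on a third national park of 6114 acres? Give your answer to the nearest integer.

z = ln(29/11) / ln(250100/10790) = 0.9694 / 3.1432 = 0.3084
c = 11 / 10790^0.3084 = 11 / 17.53 = 0.6274
S₃ = 0.6274 × 6114^0.3084 = 0.6274 × 14.71 ≈ 9.232

9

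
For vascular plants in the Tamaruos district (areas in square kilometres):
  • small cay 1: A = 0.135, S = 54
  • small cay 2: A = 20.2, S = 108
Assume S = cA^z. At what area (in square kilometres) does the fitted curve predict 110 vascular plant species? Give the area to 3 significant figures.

23.1 square kilometres

z = ln(108/54) / ln(20.2/0.135) = 0.6931 / 5.0082 = 0.1384
c = 54 / 0.135^0.1384 = 54 / 0.7579 = 71.25
A = (110/71.25)^(1/0.1384) ⇒ ln A = ln(1.544)/0.1384 = 3.1383
A = e^3.1383 ≈ 23.06 square kilometres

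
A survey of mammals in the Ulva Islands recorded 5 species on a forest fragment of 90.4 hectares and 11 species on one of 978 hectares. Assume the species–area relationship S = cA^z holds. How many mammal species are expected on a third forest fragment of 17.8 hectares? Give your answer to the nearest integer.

3

z = ln(11/5) / ln(978/90.4) = 0.7885 / 2.3813 = 0.3311
c = 5 / 90.4^0.3311 = 5 / 4.443 = 1.125
S₃ = 1.125 × 17.8^0.3311 = 1.125 × 2.594 ≈ 2.919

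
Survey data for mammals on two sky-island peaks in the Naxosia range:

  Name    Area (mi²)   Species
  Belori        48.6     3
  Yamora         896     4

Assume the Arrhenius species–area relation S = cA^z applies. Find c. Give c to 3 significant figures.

2.04

z = ln(S₂/S₁) / ln(A₂/A₁) = ln(4/3) / ln(896/48.6) = 0.2877 / 2.9143 = 0.0987
c = S₁ / A₁^z = 3 / 48.6^0.0987 = 3 / 1.467 = 2.045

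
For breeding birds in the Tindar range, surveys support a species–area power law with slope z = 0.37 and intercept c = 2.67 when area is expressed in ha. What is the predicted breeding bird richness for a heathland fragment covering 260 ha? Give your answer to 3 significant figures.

S = 2.67 × 260^0.37
ln S = ln 2.67 + 0.37 × ln 260 = 0.9821 + 0.37 × 5.5607 = 3.0395
S = e^3.0395 ≈ 20.9

20.9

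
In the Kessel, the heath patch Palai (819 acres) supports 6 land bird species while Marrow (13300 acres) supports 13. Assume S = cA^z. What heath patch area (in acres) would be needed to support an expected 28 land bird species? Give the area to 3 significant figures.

z = ln(13/6) / ln(13300/819) = 0.7732 / 2.7874 = 0.2774
c = 6 / 819^0.2774 = 6 / 6.428 = 0.9334
A = (28/0.9334)^(1/0.2774) ⇒ ln A = ln(30)/0.2774 = 12.2616
A = e^12.2616 ≈ 211411 acres

211000 acres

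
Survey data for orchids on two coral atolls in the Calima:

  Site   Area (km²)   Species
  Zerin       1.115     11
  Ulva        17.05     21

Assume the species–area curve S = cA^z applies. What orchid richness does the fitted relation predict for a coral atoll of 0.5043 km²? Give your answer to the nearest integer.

9

z = ln(21/11) / ln(17.05/1.115) = 0.6466 / 2.7273 = 0.2371
c = 11 / 1.115^0.2371 = 11 / 1.026 = 10.72
S₃ = 10.72 × 0.5043^0.2371 = 10.72 × 0.8502 ≈ 9.114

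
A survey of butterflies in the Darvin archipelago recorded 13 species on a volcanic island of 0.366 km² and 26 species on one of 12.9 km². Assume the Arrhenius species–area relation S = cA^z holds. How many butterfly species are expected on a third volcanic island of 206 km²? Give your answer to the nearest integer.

45

z = ln(26/13) / ln(12.9/0.366) = 0.6931 / 3.5623 = 0.1946
c = 13 / 0.366^0.1946 = 13 / 0.8224 = 15.81
S₃ = 15.81 × 206^0.1946 = 15.81 × 2.82 ≈ 44.58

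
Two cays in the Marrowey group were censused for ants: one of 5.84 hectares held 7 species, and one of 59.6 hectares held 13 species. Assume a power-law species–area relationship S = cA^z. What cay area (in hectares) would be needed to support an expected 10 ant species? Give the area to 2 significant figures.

z = ln(13/7) / ln(59.6/5.84) = 0.6190 / 2.3229 = 0.2665
c = 7 / 5.84^0.2665 = 7 / 1.6 = 4.374
A = (10/4.374)^(1/0.2665) ⇒ ln A = ln(2.286)/0.2665 = 3.1031
A = e^3.1031 ≈ 22.27 hectares

22 hectares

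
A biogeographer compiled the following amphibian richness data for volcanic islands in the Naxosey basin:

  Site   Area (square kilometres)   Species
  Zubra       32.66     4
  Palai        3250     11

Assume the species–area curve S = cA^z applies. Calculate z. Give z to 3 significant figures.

Taking logs: ln S = ln c + z ln A, so z = (ln S₂ − ln S₁)/(ln A₂ − ln A₁).
z = ln(11/4) / ln(3250/32.66) = ln(2.75) / ln(99.51) = 1.0116 / 4.6003 = 0.2199

0.220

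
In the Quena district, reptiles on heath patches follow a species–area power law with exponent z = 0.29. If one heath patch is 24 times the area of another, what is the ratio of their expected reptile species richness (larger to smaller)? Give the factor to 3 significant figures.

2.51

S₂/S₁ = (A₂/A₁)^z = 24^0.29
ln(S₂/S₁) = 0.29 × ln 24 = 0.29 × 3.1781 = 0.9216
S₂/S₁ = e^0.9216 ≈ 2.513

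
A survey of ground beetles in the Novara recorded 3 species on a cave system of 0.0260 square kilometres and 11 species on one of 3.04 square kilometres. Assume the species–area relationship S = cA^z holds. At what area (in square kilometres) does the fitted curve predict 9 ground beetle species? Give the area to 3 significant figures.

z = ln(11/3) / ln(3.04/0.026) = 1.2993 / 4.7615 = 0.2729
c = 3 / 0.026^0.2729 = 3 / 0.3694 = 8.121
A = (9/8.121)^(1/0.2729) ⇒ ln A = ln(1.108)/0.2729 = 0.3765
A = e^0.3765 ≈ 1.457 square kilometres

1.46 square kilometres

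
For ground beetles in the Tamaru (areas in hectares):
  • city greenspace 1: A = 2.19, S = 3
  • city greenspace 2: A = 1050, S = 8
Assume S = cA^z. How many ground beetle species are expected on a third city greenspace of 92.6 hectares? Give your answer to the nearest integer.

z = ln(8/3) / ln(1050/2.19) = 0.9808 / 6.1726 = 0.1589
c = 3 / 2.19^0.1589 = 3 / 1.133 = 2.649
S₃ = 2.649 × 92.6^0.1589 = 2.649 × 2.053 ≈ 5.439

5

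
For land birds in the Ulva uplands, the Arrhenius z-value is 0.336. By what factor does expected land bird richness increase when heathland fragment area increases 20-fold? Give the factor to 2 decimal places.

S₂/S₁ = (A₂/A₁)^z = 20^0.336
ln(S₂/S₁) = 0.336 × ln 20 = 0.336 × 2.9957 = 1.0066
S₂/S₁ = e^1.0066 ≈ 2.736

2.74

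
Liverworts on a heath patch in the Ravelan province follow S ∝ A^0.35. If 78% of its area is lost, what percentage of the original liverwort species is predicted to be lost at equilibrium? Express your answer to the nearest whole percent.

41%

S_new/S_old = (A_new/A_old)^z = 0.22^0.35
= exp(0.35 × ln 0.22) = exp(0.35 × -1.5141) = exp(-0.5299) ≈ 0.5886
Fraction lost = 1 − 0.5886 = 0.4114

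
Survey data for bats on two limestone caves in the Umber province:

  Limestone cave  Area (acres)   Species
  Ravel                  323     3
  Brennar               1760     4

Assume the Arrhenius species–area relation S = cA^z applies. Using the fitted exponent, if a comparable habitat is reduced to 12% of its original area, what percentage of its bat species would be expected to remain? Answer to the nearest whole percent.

z = ln(4/3) / ln(1760/323) = 0.2877 / 1.6954 = 0.1697
S_new/S_old = (A_new/A_old)^z = 0.12^0.1697 = exp(0.1697 × -2.1203) = 0.6978

70%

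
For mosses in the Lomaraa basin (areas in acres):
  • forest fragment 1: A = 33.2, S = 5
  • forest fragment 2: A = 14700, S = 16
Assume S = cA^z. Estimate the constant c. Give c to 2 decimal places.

2.56

z = ln(S₂/S₁) / ln(A₂/A₁) = ln(16/5) / ln(14700/33.2) = 1.1632 / 6.0931 = 0.1909
c = S₁ / A₁^z = 5 / 33.2^0.1909 = 5 / 1.952 = 2.562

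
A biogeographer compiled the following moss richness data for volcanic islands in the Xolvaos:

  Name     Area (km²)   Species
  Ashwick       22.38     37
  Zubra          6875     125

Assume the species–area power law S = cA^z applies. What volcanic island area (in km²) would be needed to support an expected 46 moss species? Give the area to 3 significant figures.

z = ln(125/37) / ln(6875/22.38) = 1.2174 / 5.7275 = 0.2126
c = 37 / 22.38^0.2126 = 37 / 1.936 = 19.11
A = (46/19.11)^(1/0.2126) ⇒ ln A = ln(2.407)/0.2126 = 4.1325
A = e^4.1325 ≈ 62.33 km²

62.3 km²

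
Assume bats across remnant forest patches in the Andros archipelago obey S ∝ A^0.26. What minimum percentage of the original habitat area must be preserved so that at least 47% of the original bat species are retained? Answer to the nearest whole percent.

Need (A_new/A_old)^0.26 = 0.47, so A_new/A_old = 0.47^(1/0.26) = 0.47^3.846
ln(A_new/A_old) = ln 0.47 / 0.26 = -0.7550 / 0.26 = -2.9039
A_new/A_old = e^-2.9039 ≈ 0.05481

5%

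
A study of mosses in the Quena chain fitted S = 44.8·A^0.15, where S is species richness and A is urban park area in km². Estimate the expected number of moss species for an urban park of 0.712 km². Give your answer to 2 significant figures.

S = 44.8 × 0.712^0.15
ln S = ln 44.8 + 0.15 × ln 0.712 = 3.8022 + 0.15 × -0.3397 = 3.7513
S = e^3.7513 ≈ 42.57

43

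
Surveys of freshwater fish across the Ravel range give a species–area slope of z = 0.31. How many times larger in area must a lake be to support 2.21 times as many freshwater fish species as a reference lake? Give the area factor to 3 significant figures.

12.9

(A₂/A₁)^0.31 = 2.21, so A₂/A₁ = 2.21^(1/0.31) = 2.21^3.226
ln(A₂/A₁) = ln 2.21 / 0.31 = 0.7930 / 0.31 = 2.5580
A₂/A₁ = e^2.5580 ≈ 12.91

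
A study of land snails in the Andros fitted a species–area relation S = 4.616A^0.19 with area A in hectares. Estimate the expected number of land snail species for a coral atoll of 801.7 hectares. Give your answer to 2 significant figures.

16

S = 4.616 × 801.7^0.19
ln S = ln 4.616 + 0.19 × ln 801.7 = 1.5295 + 0.19 × 6.6867 = 2.8000
S = e^2.8000 ≈ 16.44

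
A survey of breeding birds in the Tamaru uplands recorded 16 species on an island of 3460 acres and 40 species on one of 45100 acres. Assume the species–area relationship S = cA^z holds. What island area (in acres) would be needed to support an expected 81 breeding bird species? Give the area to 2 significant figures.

330000 acres

z = ln(40/16) / ln(45100/3460) = 0.9163 / 2.5676 = 0.3569
c = 16 / 3460^0.3569 = 16 / 18.32 = 0.8733
A = (81/0.8733)^(1/0.3569) ⇒ ln A = ln(92.75)/0.3569 = 12.6938
A = e^12.6938 ≈ 325713 acres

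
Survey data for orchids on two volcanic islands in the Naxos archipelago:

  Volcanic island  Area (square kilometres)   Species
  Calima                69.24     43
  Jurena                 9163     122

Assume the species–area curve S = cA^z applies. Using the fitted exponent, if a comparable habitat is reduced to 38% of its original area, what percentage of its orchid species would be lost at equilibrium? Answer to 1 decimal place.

z = ln(122/43) / ln(9163/69.24) = 1.0428 / 4.8854 = 0.2135
S_new/S_old = (A_new/A_old)^z = 0.38^0.2135 = exp(0.2135 × -0.9676) = 0.8134
Fraction lost = 1 − 0.8134 = 0.1866

18.7%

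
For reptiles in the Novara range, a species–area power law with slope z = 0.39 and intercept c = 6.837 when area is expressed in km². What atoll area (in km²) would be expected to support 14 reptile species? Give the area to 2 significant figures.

6.3 km²

14 = 6.837 × A^0.39  ⇒  A^0.39 = 14/6.837 = 2.048
ln A = ln(2.048) / 0.39 = 0.7167 / 0.39 = 1.8377
A = e^1.8377 ≈ 6.282 km²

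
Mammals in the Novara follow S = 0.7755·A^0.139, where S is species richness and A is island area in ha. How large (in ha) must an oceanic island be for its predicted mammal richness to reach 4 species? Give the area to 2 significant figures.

4 = 0.7755 × A^0.139  ⇒  A^0.139 = 4/0.7755 = 5.158
ln A = ln(5.158) / 0.139 = 1.6405 / 0.139 = 11.8025
A = e^11.8025 ≈ 133580 ha

130000 ha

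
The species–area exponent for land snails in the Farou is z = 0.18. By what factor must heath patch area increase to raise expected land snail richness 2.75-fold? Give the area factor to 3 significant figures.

276

(A₂/A₁)^0.18 = 2.75, so A₂/A₁ = 2.75^(1/0.18) = 2.75^5.556
ln(A₂/A₁) = ln 2.75 / 0.18 = 1.0116 / 0.18 = 5.6200
A₂/A₁ = e^5.6200 ≈ 275.9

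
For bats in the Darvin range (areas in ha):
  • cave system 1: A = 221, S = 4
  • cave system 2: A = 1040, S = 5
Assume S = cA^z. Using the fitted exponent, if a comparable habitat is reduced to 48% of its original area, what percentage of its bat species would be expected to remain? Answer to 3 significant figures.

90.0%

z = ln(5/4) / ln(1040/221) = 0.2231 / 1.5488 = 0.1441
S_new/S_old = (A_new/A_old)^z = 0.48^0.1441 = exp(0.1441 × -0.7340) = 0.8997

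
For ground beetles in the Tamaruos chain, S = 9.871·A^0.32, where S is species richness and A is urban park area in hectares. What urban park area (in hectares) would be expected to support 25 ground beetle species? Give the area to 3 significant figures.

25 = 9.871 × A^0.32  ⇒  A^0.32 = 25/9.871 = 2.533
ln A = ln(2.533) / 0.32 = 0.9293 / 0.32 = 2.9040
A = e^2.9040 ≈ 18.25 hectares

18.2 hectares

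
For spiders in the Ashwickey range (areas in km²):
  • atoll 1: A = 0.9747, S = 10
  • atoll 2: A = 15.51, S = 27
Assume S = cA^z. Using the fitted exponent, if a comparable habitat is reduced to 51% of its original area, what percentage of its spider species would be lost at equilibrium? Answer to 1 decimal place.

21.5%

z = ln(27/10) / ln(15.51/0.9747) = 0.9933 / 2.7671 = 0.3589
S_new/S_old = (A_new/A_old)^z = 0.51^0.3589 = exp(0.3589 × -0.6733) = 0.7853
Fraction lost = 1 − 0.7853 = 0.2147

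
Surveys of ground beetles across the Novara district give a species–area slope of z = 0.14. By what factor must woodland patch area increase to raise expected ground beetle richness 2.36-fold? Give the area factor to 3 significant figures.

461

(A₂/A₁)^0.14 = 2.36, so A₂/A₁ = 2.36^(1/0.14) = 2.36^7.143
ln(A₂/A₁) = ln 2.36 / 0.14 = 0.8587 / 0.14 = 6.1333
A₂/A₁ = e^6.1333 ≈ 461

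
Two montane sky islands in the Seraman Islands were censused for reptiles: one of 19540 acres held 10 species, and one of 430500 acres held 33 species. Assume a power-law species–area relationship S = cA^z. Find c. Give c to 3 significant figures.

0.220

z = ln(S₂/S₁) / ln(A₂/A₁) = ln(33/10) / ln(430500/19540) = 1.1939 / 3.0925 = 0.3861
c = S₁ / A₁^z = 10 / 19540^0.3861 = 10 / 45.35 = 0.2205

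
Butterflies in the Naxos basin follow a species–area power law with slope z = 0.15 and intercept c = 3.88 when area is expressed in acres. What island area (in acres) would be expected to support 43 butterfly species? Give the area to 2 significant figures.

43 = 3.88 × A^0.15  ⇒  A^0.15 = 43/3.88 = 11.08
ln A = ln(11.08) / 0.15 = 2.4054 / 0.15 = 16.0358
A = e^16.0358 ≈ 9209687 acres

9200000 acres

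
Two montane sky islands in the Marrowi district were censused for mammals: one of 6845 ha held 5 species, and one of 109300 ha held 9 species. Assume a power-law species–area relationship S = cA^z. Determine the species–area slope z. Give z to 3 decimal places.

Taking logs: ln S = ln c + z ln A, so z = (ln S₂ − ln S₁)/(ln A₂ − ln A₁).
z = ln(9/5) / ln(109300/6845) = ln(1.8) / ln(15.97) = 0.5878 / 2.7706 = 0.2122

0.212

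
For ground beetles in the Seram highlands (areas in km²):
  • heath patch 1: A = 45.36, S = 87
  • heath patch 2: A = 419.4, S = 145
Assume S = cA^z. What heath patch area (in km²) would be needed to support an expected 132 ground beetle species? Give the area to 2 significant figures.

280 km²

z = ln(145/87) / ln(419.4/45.36) = 0.5108 / 2.2242 = 0.2297
c = 87 / 45.36^0.2297 = 87 / 2.402 = 36.23
A = (132/36.23)^(1/0.2297) ⇒ ln A = ln(3.644)/0.2297 = 5.6298
A = e^5.6298 ≈ 278.6 km²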